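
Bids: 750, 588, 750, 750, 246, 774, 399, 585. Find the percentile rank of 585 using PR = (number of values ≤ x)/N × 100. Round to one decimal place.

37.5

N = 8.
Strictly below 585: 2. Equal to 585: 1.
PR = 3/8 × 100 = 37.5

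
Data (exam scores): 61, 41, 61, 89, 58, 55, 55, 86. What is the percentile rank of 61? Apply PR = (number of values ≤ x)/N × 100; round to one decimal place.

75.0

N = 8.
Strictly below 61: 4. Equal to 61: 2.
PR = 6/8 × 100 = 75.0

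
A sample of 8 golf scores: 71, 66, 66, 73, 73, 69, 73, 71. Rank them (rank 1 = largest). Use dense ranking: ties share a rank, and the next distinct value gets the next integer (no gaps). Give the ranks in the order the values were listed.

Sorted (descending): 73, 73, 73, 71, 71, 69, 66, 66
The 3 values of 73 share dense rank 1.
The 2 values of 71 share dense rank 2.
The 2 values of 66 share dense rank 4.
Remaining distinct values take the next consecutive integers.

2, 4, 4, 1, 1, 3, 1, 2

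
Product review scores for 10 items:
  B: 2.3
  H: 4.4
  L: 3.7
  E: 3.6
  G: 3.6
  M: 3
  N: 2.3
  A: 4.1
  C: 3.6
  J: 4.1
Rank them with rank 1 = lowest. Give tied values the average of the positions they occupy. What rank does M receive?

Sorted (ascending): 2.3, 2.3, 3, 3.6, 3.6, 3.6, 3.7, 4.1, 4.1, 4.4
The 2 values of 2.3 occupy positions 1–2 → average rank (1+2)/2 = 1.5.
The 3 values of 3.6 occupy positions 4–6 → average rank 5.
The 2 values of 4.1 occupy positions 8–9 → average rank (8+9)/2 = 8.5.
M has value 3 → rank 3.

3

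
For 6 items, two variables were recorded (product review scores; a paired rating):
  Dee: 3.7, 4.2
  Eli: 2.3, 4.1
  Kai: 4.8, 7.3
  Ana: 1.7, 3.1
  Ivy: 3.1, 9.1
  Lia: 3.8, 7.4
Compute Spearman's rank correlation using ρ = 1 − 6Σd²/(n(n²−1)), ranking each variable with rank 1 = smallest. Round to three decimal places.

0.600

Ranks of variable 1: 4, 2, 6, 1, 3, 5
Ranks of variable 2: 3, 2, 4, 1, 6, 5
d = r₁ − r₂: 1, 0, 2, 0, -3, 0
d²: 1, 0, 4, 0, 9, 0; Σd² = 14
ρ = 1 − 6·14/(6·35) = 1 − 84/210 = 0.600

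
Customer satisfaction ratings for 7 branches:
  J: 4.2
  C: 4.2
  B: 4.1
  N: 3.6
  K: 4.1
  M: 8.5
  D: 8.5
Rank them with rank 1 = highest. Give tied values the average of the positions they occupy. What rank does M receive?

Sorted (descending): 8.5, 8.5, 4.2, 4.2, 4.1, 4.1, 3.6
The 2 values of 8.5 occupy positions 1–2 → average rank (1+2)/2 = 1.5.
The 2 values of 4.2 occupy positions 3–4 → average rank (3+4)/2 = 3.5.
The 2 values of 4.1 occupy positions 5–6 → average rank (5+6)/2 = 5.5.
M has value 8.5 → rank 1.5.

1.5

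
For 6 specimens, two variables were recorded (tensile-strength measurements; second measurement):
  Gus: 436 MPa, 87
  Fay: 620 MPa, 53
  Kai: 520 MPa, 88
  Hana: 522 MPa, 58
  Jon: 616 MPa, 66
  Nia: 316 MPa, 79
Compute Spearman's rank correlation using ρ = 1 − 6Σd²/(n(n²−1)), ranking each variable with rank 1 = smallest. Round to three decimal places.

Ranks of variable 1: 2, 6, 3, 4, 5, 1
Ranks of variable 2: 5, 1, 6, 2, 3, 4
d = r₁ − r₂: -3, 5, -3, 2, 2, -3
d²: 9, 25, 9, 4, 4, 9; Σd² = 60
ρ = 1 − 6·60/(6·35) = 1 − 360/210 = -0.714

-0.714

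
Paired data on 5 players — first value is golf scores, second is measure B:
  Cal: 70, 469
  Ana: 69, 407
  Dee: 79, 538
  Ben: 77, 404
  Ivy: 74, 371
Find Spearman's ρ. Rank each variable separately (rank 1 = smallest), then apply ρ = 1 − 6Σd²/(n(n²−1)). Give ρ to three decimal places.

0.200

Ranks of variable 1: 2, 1, 5, 4, 3
Ranks of variable 2: 4, 3, 5, 2, 1
d = r₁ − r₂: -2, -2, 0, 2, 2
d²: 4, 4, 0, 4, 4; Σd² = 16
ρ = 1 − 6·16/(5·24) = 1 − 96/120 = 0.200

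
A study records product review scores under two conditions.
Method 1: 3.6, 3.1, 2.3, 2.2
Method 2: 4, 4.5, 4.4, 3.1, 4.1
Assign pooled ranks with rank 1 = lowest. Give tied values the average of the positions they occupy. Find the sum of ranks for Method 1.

Sorted (ascending): 2.2, 2.3, 3.1, 3.1, 3.6, 4, 4.1, 4.4, 4.5
The 2 values of 3.1 occupy positions 3–4 → average rank (3+4)/2 = 3.5.
Method 1 values → pooled ranks: 3.6→5, 3.1→3.5, 2.3→2, 2.2→1
Rank sum = 5 + 3.5 + 2 + 1 = 11.5

11.5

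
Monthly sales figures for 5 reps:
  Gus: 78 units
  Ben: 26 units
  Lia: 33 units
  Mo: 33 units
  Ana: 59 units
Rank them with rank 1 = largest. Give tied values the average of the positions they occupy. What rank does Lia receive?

3.5

Sorted (descending): 78, 59, 33, 33, 26
The 2 values of 33 occupy positions 3–4 → average rank (3+4)/2 = 3.5.
Lia has value 33 units → rank 3.5.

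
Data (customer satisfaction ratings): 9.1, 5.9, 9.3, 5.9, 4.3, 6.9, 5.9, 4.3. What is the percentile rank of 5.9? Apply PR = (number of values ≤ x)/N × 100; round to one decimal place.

N = 8.
Strictly below 5.9: 2. Equal to 5.9: 3.
PR = 5/8 × 100 = 62.5

62.5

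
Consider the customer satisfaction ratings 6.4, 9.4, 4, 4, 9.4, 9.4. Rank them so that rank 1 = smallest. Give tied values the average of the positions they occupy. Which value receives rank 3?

Sorted (ascending): 4, 4, 6.4, 9.4, 9.4, 9.4
The 2 values of 4 occupy positions 1–2 → average rank (1+2)/2 = 1.5.
The 3 values of 9.4 occupy positions 4–6 → average rank 5.
Rank 3 → value 6.4.

6.4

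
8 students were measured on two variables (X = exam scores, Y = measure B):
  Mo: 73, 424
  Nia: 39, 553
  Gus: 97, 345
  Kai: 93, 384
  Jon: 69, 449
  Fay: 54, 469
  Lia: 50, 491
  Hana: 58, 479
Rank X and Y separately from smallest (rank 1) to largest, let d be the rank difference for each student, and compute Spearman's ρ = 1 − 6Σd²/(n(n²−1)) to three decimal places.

-0.976

Ranks of variable 1: 6, 1, 8, 7, 5, 3, 2, 4
Ranks of variable 2: 3, 8, 1, 2, 4, 5, 7, 6
d = r₁ − r₂: 3, -7, 7, 5, 1, -2, -5, -2
d²: 9, 49, 49, 25, 1, 4, 25, 4; Σd² = 166
ρ = 1 − 6·166/(8·63) = 1 − 996/504 = -0.976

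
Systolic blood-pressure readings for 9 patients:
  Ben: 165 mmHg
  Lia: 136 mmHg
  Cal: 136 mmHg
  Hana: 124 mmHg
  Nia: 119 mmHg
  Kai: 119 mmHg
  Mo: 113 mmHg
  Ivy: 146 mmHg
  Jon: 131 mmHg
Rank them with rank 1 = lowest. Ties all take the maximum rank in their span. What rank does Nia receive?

Sorted (ascending): 113, 119, 119, 124, 131, 136, 136, 146, 165
The 2 values of 119 occupy positions 2–3 → each gets rank 3.
The 2 values of 136 occupy positions 6–7 → each gets rank 7.
Nia has value 119 mmHg → rank 3.

3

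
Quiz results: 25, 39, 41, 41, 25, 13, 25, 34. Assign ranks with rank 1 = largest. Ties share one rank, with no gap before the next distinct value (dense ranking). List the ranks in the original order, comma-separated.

Sorted (descending): 41, 41, 39, 34, 25, 25, 25, 13
The 2 values of 41 share dense rank 1.
The 3 values of 25 share dense rank 4.
Remaining distinct values take the next consecutive integers.

4, 2, 1, 1, 4, 5, 4, 3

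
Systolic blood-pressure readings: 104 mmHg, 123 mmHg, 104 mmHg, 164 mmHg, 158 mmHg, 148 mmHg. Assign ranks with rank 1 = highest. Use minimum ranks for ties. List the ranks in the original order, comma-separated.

5, 4, 5, 1, 2, 3

Sorted (descending): 164, 158, 148, 123, 104, 104
The 2 values of 104 occupy positions 5–6 → each gets rank 5.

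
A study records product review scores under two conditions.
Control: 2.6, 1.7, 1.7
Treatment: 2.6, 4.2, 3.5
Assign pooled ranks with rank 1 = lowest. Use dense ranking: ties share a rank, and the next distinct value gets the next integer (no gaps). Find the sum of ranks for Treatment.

Sorted (ascending): 1.7, 1.7, 2.6, 2.6, 3.5, 4.2
The 2 values of 1.7 share dense rank 1.
The 2 values of 2.6 share dense rank 2.
Remaining distinct values take the next consecutive integers.
Treatment values → pooled ranks: 2.6→2, 4.2→4, 3.5→3
Rank sum = 2 + 4 + 3 = 9

9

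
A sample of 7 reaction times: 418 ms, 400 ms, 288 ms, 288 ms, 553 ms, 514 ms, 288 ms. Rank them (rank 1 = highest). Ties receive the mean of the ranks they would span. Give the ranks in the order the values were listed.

3, 4, 6, 6, 1, 2, 6

Sorted (descending): 553, 514, 418, 400, 288, 288, 288
The 3 values of 288 occupy positions 5–7 → average rank 6.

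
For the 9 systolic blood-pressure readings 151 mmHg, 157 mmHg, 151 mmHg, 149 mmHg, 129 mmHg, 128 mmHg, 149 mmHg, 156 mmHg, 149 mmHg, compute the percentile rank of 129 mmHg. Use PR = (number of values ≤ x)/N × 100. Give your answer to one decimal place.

22.2

N = 9.
Strictly below 129: 1. Equal to 129: 1.
PR = 2/9 × 100 = 22.2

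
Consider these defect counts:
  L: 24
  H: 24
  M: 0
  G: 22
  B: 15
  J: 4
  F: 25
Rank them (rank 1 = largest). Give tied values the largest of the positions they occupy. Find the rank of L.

3

Sorted (descending): 25, 24, 24, 22, 15, 4, 0
The 2 values of 24 occupy positions 2–3 → each gets rank 3.
L has value 24 → rank 3.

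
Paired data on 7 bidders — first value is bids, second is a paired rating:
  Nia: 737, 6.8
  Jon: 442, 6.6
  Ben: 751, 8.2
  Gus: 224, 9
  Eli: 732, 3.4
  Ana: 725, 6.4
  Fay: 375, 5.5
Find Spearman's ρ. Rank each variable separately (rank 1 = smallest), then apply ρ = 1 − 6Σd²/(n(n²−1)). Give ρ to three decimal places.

0.000

Ranks of variable 1: 6, 3, 7, 1, 5, 4, 2
Ranks of variable 2: 5, 4, 6, 7, 1, 3, 2
d = r₁ − r₂: 1, -1, 1, -6, 4, 1, 0
d²: 1, 1, 1, 36, 16, 1, 0; Σd² = 56
ρ = 1 − 6·56/(7·48) = 1 − 336/336 = 0.000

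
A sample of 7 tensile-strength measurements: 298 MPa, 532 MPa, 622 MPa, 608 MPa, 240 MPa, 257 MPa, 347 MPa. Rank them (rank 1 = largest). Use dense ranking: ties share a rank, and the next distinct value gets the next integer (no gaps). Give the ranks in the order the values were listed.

Sorted (descending): 622, 608, 532, 347, 298, 257, 240
No ties — each value takes its position as its rank.

5, 3, 1, 2, 7, 6, 4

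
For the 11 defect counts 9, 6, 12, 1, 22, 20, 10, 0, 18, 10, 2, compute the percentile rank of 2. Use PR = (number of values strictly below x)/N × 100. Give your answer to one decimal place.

N = 11.
Strictly below 2: 2. Equal to 2: 1.
PR = 2/11 × 100 = 18.2

18.2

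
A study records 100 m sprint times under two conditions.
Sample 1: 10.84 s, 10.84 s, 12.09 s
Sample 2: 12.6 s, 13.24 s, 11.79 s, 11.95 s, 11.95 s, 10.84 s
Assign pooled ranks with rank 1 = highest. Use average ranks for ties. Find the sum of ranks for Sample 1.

19

Sorted (descending): 13.24, 12.6, 12.09, 11.95, 11.95, 11.79, 10.84, 10.84, 10.84
The 2 values of 11.95 occupy positions 4–5 → average rank (4+5)/2 = 4.5.
The 3 values of 10.84 occupy positions 7–9 → average rank 8.
Sample 1 values → pooled ranks: 10.84→8, 10.84→8, 12.09→3
Rank sum = 8 + 8 + 3 = 19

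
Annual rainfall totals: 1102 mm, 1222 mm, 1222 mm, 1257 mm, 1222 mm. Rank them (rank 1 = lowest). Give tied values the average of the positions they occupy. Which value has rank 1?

1102

Sorted (ascending): 1102, 1222, 1222, 1222, 1257
The 3 values of 1222 occupy positions 2–4 → average rank 3.
Rank 1 → value 1102.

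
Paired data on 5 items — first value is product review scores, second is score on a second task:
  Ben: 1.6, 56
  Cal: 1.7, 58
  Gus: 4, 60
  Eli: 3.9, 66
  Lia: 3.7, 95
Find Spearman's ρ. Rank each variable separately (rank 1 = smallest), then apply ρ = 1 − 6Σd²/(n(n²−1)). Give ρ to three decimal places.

Ranks of variable 1: 1, 2, 5, 4, 3
Ranks of variable 2: 1, 2, 3, 4, 5
d = r₁ − r₂: 0, 0, 2, 0, -2
d²: 0, 0, 4, 0, 4; Σd² = 8
ρ = 1 − 6·8/(5·24) = 1 − 48/120 = 0.600

0.600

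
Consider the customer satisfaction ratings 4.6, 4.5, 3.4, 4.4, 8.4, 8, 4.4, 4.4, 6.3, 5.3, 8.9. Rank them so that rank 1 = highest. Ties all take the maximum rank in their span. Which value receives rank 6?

4.6

Sorted (descending): 8.9, 8.4, 8, 6.3, 5.3, 4.6, 4.5, 4.4, 4.4, 4.4, 3.4
The 3 values of 4.4 occupy positions 8–10 → each gets rank 10.
Rank 6 → value 4.6.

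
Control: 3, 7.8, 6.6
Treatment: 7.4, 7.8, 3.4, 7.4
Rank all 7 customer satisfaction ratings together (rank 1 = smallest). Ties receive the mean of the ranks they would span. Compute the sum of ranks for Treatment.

Sorted (ascending): 3, 3.4, 6.6, 7.4, 7.4, 7.8, 7.8
The 2 values of 7.4 occupy positions 4–5 → average rank (4+5)/2 = 4.5.
The 2 values of 7.8 occupy positions 6–7 → average rank (6+7)/2 = 6.5.
Treatment values → pooled ranks: 7.4→4.5, 7.8→6.5, 3.4→2, 7.4→4.5
Rank sum = 4.5 + 6.5 + 2 + 4.5 = 17.5

17.5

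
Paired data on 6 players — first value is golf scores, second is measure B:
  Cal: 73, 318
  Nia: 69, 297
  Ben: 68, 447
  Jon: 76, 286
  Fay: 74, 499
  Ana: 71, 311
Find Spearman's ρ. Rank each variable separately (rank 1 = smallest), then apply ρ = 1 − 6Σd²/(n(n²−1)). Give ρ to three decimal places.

Ranks of variable 1: 4, 2, 1, 6, 5, 3
Ranks of variable 2: 4, 2, 5, 1, 6, 3
d = r₁ − r₂: 0, 0, -4, 5, -1, 0
d²: 0, 0, 16, 25, 1, 0; Σd² = 42
ρ = 1 − 6·42/(6·35) = 1 − 252/210 = -0.200

-0.200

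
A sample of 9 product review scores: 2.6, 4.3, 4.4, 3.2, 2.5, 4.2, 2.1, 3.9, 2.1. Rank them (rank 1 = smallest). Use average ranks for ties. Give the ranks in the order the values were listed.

Sorted (ascending): 2.1, 2.1, 2.5, 2.6, 3.2, 3.9, 4.2, 4.3, 4.4
The 2 values of 2.1 occupy positions 1–2 → average rank (1+2)/2 = 1.5.

4, 8, 9, 5, 3, 7, 1.5, 6, 1.5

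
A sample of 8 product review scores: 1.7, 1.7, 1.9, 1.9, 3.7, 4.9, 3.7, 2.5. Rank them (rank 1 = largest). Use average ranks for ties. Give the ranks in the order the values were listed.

7.5, 7.5, 5.5, 5.5, 2.5, 1, 2.5, 4

Sorted (descending): 4.9, 3.7, 3.7, 2.5, 1.9, 1.9, 1.7, 1.7
The 2 values of 3.7 occupy positions 2–3 → average rank (2+3)/2 = 2.5.
The 2 values of 1.9 occupy positions 5–6 → average rank (5+6)/2 = 5.5.
The 2 values of 1.7 occupy positions 7–8 → average rank (7+8)/2 = 7.5.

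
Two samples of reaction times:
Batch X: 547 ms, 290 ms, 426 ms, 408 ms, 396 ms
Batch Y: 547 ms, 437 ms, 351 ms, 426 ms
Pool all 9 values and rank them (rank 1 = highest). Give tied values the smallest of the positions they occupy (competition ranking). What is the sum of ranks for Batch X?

27

Sorted (descending): 547, 547, 437, 426, 426, 408, 396, 351, 290
The 2 values of 547 occupy positions 1–2 → each gets rank 1.
The 2 values of 426 occupy positions 4–5 → each gets rank 4.
Batch X values → pooled ranks: 547→1, 290→9, 426→4, 408→6, 396→7
Rank sum = 1 + 9 + 4 + 6 + 7 = 27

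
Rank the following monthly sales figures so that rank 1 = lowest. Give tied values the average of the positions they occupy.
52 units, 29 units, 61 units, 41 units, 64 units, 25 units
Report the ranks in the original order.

Sorted (ascending): 25, 29, 41, 52, 61, 64
No ties — each value takes its position as its rank.

4, 2, 5, 3, 6, 1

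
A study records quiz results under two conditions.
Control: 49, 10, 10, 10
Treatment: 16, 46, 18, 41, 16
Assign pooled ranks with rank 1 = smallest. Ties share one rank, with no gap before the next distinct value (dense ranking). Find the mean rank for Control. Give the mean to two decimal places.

Sorted (ascending): 10, 10, 10, 16, 16, 18, 41, 46, 49
The 3 values of 10 share dense rank 1.
The 2 values of 16 share dense rank 2.
Remaining distinct values take the next consecutive integers.
Control values → pooled ranks: 49→6, 10→1, 10→1, 10→1
Mean rank = (6 + 1 + 1 + 1) / 4 = 2.25

2.25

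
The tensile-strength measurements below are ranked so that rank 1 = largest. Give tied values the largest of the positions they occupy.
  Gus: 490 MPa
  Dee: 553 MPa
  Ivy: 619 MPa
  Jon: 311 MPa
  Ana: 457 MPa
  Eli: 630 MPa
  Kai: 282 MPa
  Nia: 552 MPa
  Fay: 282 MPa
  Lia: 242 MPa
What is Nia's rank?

Sorted (descending): 630, 619, 553, 552, 490, 457, 311, 282, 282, 242
The 2 values of 282 occupy positions 8–9 → each gets rank 9.
Nia has value 552 MPa → rank 4.

4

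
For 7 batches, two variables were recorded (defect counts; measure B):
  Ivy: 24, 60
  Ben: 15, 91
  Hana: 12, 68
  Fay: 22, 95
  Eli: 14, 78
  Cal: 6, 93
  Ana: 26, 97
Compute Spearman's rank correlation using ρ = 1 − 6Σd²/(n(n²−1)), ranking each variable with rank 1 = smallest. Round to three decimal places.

Ranks of variable 1: 6, 4, 2, 5, 3, 1, 7
Ranks of variable 2: 1, 4, 2, 6, 3, 5, 7
d = r₁ − r₂: 5, 0, 0, -1, 0, -4, 0
d²: 25, 0, 0, 1, 0, 16, 0; Σd² = 42
ρ = 1 − 6·42/(7·48) = 1 − 252/336 = 0.250

0.250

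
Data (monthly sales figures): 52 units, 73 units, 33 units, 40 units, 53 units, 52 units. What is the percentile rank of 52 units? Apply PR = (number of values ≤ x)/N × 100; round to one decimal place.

66.7

N = 6.
Strictly below 52: 2. Equal to 52: 2.
PR = 4/6 × 100 = 66.7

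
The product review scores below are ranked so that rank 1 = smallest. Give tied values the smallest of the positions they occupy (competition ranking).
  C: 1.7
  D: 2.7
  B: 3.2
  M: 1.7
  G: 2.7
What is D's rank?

Sorted (ascending): 1.7, 1.7, 2.7, 2.7, 3.2
The 2 values of 1.7 occupy positions 1–2 → each gets rank 1.
The 2 values of 2.7 occupy positions 3–4 → each gets rank 3.
D has value 2.7 → rank 3.

3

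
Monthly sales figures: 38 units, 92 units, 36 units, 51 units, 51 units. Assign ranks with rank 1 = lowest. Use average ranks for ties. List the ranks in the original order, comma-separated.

Sorted (ascending): 36, 38, 51, 51, 92
The 2 values of 51 occupy positions 3–4 → average rank (3+4)/2 = 3.5.

2, 5, 1, 3.5, 3.5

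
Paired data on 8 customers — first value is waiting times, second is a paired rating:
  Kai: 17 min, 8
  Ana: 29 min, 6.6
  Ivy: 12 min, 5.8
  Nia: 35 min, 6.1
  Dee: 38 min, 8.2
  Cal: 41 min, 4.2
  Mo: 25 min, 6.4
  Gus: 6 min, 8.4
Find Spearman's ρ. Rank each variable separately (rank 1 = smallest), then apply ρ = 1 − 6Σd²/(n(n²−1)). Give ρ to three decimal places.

Ranks of variable 1: 3, 5, 2, 6, 7, 8, 4, 1
Ranks of variable 2: 6, 5, 2, 3, 7, 1, 4, 8
d = r₁ − r₂: -3, 0, 0, 3, 0, 7, 0, -7
d²: 9, 0, 0, 9, 0, 49, 0, 49; Σd² = 116
ρ = 1 − 6·116/(8·63) = 1 − 696/504 = -0.381

-0.381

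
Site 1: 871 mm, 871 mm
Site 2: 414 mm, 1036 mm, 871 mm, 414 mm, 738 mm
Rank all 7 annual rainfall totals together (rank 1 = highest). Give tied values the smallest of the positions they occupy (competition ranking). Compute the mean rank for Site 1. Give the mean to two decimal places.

Sorted (descending): 1036, 871, 871, 871, 738, 414, 414
The 3 values of 871 occupy positions 2–4 → each gets rank 2.
The 2 values of 414 occupy positions 6–7 → each gets rank 6.
Site 1 values → pooled ranks: 871→2, 871→2
Mean rank = (2 + 2) / 2 = 2.00

2.00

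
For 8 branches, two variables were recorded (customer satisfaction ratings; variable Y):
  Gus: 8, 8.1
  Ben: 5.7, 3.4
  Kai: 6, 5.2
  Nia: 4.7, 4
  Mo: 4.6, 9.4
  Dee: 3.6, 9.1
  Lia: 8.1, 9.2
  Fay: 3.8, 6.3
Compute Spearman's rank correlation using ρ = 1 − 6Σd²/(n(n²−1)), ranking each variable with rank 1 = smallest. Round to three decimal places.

Ranks of variable 1: 7, 5, 6, 4, 3, 1, 8, 2
Ranks of variable 2: 5, 1, 3, 2, 8, 6, 7, 4
d = r₁ − r₂: 2, 4, 3, 2, -5, -5, 1, -2
d²: 4, 16, 9, 4, 25, 25, 1, 4; Σd² = 88
ρ = 1 − 6·88/(8·63) = 1 − 528/504 = -0.048

-0.048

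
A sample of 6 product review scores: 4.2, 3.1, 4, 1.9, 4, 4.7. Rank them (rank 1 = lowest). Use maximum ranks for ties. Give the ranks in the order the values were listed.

5, 2, 4, 1, 4, 6

Sorted (ascending): 1.9, 3.1, 4, 4, 4.2, 4.7
The 2 values of 4 occupy positions 3–4 → each gets rank 4.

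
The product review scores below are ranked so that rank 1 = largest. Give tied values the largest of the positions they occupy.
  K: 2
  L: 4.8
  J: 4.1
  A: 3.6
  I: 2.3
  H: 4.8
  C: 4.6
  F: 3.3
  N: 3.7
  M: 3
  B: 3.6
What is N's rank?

Sorted (descending): 4.8, 4.8, 4.6, 4.1, 3.7, 3.6, 3.6, 3.3, 3, 2.3, 2
The 2 values of 4.8 occupy positions 1–2 → each gets rank 2.
The 2 values of 3.6 occupy positions 6–7 → each gets rank 7.
N has value 3.7 → rank 5.

5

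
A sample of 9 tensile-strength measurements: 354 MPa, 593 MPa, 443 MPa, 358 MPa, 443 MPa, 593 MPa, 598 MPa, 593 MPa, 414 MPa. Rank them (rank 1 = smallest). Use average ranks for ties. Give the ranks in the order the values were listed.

Sorted (ascending): 354, 358, 414, 443, 443, 593, 593, 593, 598
The 2 values of 443 occupy positions 4–5 → average rank (4+5)/2 = 4.5.
The 3 values of 593 occupy positions 6–8 → average rank 7.

1, 7, 4.5, 2, 4.5, 7, 9, 7, 3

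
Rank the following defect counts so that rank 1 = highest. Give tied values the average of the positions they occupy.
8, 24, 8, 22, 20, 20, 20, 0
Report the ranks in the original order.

Sorted (descending): 24, 22, 20, 20, 20, 8, 8, 0
The 3 values of 20 occupy positions 3–5 → average rank 4.
The 2 values of 8 occupy positions 6–7 → average rank (6+7)/2 = 6.5.

6.5, 1, 6.5, 2, 4, 4, 4, 8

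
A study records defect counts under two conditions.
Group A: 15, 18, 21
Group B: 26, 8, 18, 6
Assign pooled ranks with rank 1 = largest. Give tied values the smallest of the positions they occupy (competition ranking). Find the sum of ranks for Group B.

Sorted (descending): 26, 21, 18, 18, 15, 8, 6
The 2 values of 18 occupy positions 3–4 → each gets rank 3.
Group B values → pooled ranks: 26→1, 8→6, 18→3, 6→7
Rank sum = 1 + 6 + 3 + 7 = 17

17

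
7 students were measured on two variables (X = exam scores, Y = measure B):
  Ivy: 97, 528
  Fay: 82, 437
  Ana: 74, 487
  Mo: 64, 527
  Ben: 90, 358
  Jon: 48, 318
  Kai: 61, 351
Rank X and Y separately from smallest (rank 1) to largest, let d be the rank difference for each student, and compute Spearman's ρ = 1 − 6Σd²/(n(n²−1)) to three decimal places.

0.643

Ranks of variable 1: 7, 5, 4, 3, 6, 1, 2
Ranks of variable 2: 7, 4, 5, 6, 3, 1, 2
d = r₁ − r₂: 0, 1, -1, -3, 3, 0, 0
d²: 0, 1, 1, 9, 9, 0, 0; Σd² = 20
ρ = 1 − 6·20/(7·48) = 1 − 120/336 = 0.643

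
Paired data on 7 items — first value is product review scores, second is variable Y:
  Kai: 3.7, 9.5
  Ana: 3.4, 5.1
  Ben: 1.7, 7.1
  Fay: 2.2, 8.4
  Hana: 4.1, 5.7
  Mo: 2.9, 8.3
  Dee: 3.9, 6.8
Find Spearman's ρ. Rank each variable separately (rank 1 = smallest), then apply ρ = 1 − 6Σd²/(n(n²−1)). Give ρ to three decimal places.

Ranks of variable 1: 5, 4, 1, 2, 7, 3, 6
Ranks of variable 2: 7, 1, 4, 6, 2, 5, 3
d = r₁ − r₂: -2, 3, -3, -4, 5, -2, 3
d²: 4, 9, 9, 16, 25, 4, 9; Σd² = 76
ρ = 1 − 6·76/(7·48) = 1 − 456/336 = -0.357

-0.357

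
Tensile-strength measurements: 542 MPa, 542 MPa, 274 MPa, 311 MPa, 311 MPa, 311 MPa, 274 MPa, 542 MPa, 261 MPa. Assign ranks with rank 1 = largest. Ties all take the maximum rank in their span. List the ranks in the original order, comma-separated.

3, 3, 8, 6, 6, 6, 8, 3, 9

Sorted (descending): 542, 542, 542, 311, 311, 311, 274, 274, 261
The 3 values of 542 occupy positions 1–3 → each gets rank 3.
The 3 values of 311 occupy positions 4–6 → each gets rank 6.
The 2 values of 274 occupy positions 7–8 → each gets rank 8.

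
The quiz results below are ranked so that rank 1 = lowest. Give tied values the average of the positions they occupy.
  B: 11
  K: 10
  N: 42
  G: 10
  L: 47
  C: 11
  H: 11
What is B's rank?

4

Sorted (ascending): 10, 10, 11, 11, 11, 42, 47
The 2 values of 10 occupy positions 1–2 → average rank (1+2)/2 = 1.5.
The 3 values of 11 occupy positions 3–5 → average rank 4.
B has value 11 → rank 4.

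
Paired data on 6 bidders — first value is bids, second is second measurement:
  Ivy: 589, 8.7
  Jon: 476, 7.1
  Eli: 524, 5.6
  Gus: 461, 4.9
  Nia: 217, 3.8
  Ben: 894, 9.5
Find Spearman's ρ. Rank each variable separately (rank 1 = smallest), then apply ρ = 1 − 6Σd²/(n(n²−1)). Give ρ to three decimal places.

0.943

Ranks of variable 1: 5, 3, 4, 2, 1, 6
Ranks of variable 2: 5, 4, 3, 2, 1, 6
d = r₁ − r₂: 0, -1, 1, 0, 0, 0
d²: 0, 1, 1, 0, 0, 0; Σd² = 2
ρ = 1 − 6·2/(6·35) = 1 − 12/210 = 0.943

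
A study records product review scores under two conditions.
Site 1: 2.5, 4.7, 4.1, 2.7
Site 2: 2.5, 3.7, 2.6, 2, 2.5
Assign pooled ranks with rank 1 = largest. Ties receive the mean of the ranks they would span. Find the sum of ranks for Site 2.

31

Sorted (descending): 4.7, 4.1, 3.7, 2.7, 2.6, 2.5, 2.5, 2.5, 2
The 3 values of 2.5 occupy positions 6–8 → average rank 7.
Site 2 values → pooled ranks: 2.5→7, 3.7→3, 2.6→5, 2→9, 2.5→7
Rank sum = 7 + 3 + 5 + 9 + 7 = 31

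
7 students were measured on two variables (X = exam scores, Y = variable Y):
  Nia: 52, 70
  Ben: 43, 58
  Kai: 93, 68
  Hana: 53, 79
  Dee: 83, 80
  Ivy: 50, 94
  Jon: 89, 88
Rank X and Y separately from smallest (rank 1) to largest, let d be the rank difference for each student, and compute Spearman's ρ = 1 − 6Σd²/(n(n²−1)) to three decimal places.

0.107

Ranks of variable 1: 3, 1, 7, 4, 5, 2, 6
Ranks of variable 2: 3, 1, 2, 4, 5, 7, 6
d = r₁ − r₂: 0, 0, 5, 0, 0, -5, 0
d²: 0, 0, 25, 0, 0, 25, 0; Σd² = 50
ρ = 1 − 6·50/(7·48) = 1 − 300/336 = 0.107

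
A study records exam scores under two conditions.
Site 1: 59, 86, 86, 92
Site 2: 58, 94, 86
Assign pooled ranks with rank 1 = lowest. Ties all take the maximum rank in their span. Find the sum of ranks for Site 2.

Sorted (ascending): 58, 59, 86, 86, 86, 92, 94
The 3 values of 86 occupy positions 3–5 → each gets rank 5.
Site 2 values → pooled ranks: 58→1, 94→7, 86→5
Rank sum = 1 + 7 + 5 = 13

13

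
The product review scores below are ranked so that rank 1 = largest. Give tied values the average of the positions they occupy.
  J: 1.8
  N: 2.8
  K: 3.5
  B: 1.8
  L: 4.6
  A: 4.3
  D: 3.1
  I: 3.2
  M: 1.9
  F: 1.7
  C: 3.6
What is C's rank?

Sorted (descending): 4.6, 4.3, 3.6, 3.5, 3.2, 3.1, 2.8, 1.9, 1.8, 1.8, 1.7
The 2 values of 1.8 occupy positions 9–10 → average rank (9+10)/2 = 9.5.
C has value 3.6 → rank 3.

3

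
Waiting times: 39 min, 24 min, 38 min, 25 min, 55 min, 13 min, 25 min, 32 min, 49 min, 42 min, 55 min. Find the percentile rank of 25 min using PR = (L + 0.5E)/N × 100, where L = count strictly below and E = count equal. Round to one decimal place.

27.3

N = 11.
Strictly below 25: 2. Equal to 25: 2.
PR = (2 + 0.5·2)/11 × 100 = 27.3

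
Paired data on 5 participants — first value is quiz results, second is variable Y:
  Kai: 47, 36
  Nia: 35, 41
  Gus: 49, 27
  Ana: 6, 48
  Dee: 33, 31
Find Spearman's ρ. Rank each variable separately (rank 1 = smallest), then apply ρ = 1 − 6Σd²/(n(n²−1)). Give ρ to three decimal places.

Ranks of variable 1: 4, 3, 5, 1, 2
Ranks of variable 2: 3, 4, 1, 5, 2
d = r₁ − r₂: 1, -1, 4, -4, 0
d²: 1, 1, 16, 16, 0; Σd² = 34
ρ = 1 − 6·34/(5·24) = 1 − 204/120 = -0.700

-0.700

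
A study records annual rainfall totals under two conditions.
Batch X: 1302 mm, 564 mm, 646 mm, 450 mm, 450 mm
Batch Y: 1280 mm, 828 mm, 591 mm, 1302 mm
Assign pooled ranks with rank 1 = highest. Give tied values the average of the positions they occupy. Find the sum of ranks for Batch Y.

14.5

Sorted (descending): 1302, 1302, 1280, 828, 646, 591, 564, 450, 450
The 2 values of 1302 occupy positions 1–2 → average rank (1+2)/2 = 1.5.
The 2 values of 450 occupy positions 8–9 → average rank (8+9)/2 = 8.5.
Batch Y values → pooled ranks: 1280→3, 828→4, 591→6, 1302→1.5
Rank sum = 3 + 4 + 6 + 1.5 = 14.5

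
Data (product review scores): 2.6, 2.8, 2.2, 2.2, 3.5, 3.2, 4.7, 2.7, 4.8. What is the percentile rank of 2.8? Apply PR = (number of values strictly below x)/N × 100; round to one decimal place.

N = 9.
Strictly below 2.8: 4. Equal to 2.8: 1.
PR = 4/9 × 100 = 44.4

44.4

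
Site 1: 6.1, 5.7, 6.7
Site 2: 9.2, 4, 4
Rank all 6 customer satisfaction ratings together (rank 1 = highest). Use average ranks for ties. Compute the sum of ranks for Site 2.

Sorted (descending): 9.2, 6.7, 6.1, 5.7, 4, 4
The 2 values of 4 occupy positions 5–6 → average rank (5+6)/2 = 5.5.
Site 2 values → pooled ranks: 9.2→1, 4→5.5, 4→5.5
Rank sum = 1 + 5.5 + 5.5 = 12

12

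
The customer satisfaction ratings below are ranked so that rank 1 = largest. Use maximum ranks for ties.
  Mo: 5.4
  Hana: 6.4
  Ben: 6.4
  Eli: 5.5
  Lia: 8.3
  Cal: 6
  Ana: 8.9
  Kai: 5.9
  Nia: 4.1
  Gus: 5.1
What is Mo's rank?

Sorted (descending): 8.9, 8.3, 6.4, 6.4, 6, 5.9, 5.5, 5.4, 5.1, 4.1
The 2 values of 6.4 occupy positions 3–4 → each gets rank 4.
Mo has value 5.4 → rank 8.

8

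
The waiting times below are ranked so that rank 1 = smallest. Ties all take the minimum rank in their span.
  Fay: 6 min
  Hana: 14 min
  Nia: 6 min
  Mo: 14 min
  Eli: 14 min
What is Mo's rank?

Sorted (ascending): 6, 6, 14, 14, 14
The 2 values of 6 occupy positions 1–2 → each gets rank 1.
The 3 values of 14 occupy positions 3–5 → each gets rank 3.
Mo has value 14 min → rank 3.

3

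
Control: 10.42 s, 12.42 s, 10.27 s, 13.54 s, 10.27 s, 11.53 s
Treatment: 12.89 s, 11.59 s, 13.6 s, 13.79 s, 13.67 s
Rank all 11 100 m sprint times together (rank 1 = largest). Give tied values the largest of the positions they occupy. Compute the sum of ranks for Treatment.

Sorted (descending): 13.79, 13.67, 13.6, 13.54, 12.89, 12.42, 11.59, 11.53, 10.42, 10.27, 10.27
The 2 values of 10.27 occupy positions 10–11 → each gets rank 11.
Treatment values → pooled ranks: 12.89→5, 11.59→7, 13.6→3, 13.79→1, 13.67→2
Rank sum = 5 + 7 + 3 + 1 + 2 = 18

18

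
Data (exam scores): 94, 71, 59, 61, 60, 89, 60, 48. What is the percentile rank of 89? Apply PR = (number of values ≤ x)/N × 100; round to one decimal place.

N = 8.
Strictly below 89: 6. Equal to 89: 1.
PR = 7/8 × 100 = 87.5

87.5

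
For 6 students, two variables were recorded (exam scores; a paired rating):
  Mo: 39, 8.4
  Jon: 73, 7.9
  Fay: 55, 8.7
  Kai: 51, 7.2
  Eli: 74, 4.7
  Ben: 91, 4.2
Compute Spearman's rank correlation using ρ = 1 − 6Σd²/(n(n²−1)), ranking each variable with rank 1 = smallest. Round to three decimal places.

Ranks of variable 1: 1, 4, 3, 2, 5, 6
Ranks of variable 2: 5, 4, 6, 3, 2, 1
d = r₁ − r₂: -4, 0, -3, -1, 3, 5
d²: 16, 0, 9, 1, 9, 25; Σd² = 60
ρ = 1 − 6·60/(6·35) = 1 − 360/210 = -0.714

-0.714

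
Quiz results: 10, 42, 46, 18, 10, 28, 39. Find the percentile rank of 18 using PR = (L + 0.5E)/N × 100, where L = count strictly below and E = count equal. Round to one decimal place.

35.7

N = 7.
Strictly below 18: 2. Equal to 18: 1.
PR = (2 + 0.5·1)/7 × 100 = 35.7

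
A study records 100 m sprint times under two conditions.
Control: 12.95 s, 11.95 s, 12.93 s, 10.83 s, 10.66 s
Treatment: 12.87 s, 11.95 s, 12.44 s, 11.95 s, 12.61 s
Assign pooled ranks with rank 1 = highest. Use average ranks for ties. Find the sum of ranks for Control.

Sorted (descending): 12.95, 12.93, 12.87, 12.61, 12.44, 11.95, 11.95, 11.95, 10.83, 10.66
The 3 values of 11.95 occupy positions 6–8 → average rank 7.
Control values → pooled ranks: 12.95→1, 11.95→7, 12.93→2, 10.83→9, 10.66→10
Rank sum = 1 + 7 + 2 + 9 + 10 = 29

29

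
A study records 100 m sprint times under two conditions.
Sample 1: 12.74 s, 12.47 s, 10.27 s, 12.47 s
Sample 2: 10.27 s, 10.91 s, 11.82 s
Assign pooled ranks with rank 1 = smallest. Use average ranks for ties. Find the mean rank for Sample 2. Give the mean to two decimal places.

2.83

Sorted (ascending): 10.27, 10.27, 10.91, 11.82, 12.47, 12.47, 12.74
The 2 values of 10.27 occupy positions 1–2 → average rank (1+2)/2 = 1.5.
The 2 values of 12.47 occupy positions 5–6 → average rank (5+6)/2 = 5.5.
Sample 2 values → pooled ranks: 10.27→1.5, 10.91→3, 11.82→4
Mean rank = (1.5 + 3 + 4) / 3 = 2.83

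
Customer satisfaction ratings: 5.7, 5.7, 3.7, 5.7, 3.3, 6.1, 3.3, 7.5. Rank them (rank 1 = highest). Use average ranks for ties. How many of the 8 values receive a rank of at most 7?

6

Sorted (descending): 7.5, 6.1, 5.7, 5.7, 5.7, 3.7, 3.3, 3.3
The 3 values of 5.7 occupy positions 3–5 → average rank 4.
The 2 values of 3.3 occupy positions 7–8 → average rank (7+8)/2 = 7.5.
Ranks ≤ 7: {1, 2, 4, 4, 4, 6} → 6 values.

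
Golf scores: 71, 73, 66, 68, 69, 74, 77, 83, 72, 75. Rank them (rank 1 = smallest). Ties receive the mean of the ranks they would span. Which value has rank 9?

77

Sorted (ascending): 66, 68, 69, 71, 72, 73, 74, 75, 77, 83
No ties — each value takes its position as its rank.
Rank 9 → value 77.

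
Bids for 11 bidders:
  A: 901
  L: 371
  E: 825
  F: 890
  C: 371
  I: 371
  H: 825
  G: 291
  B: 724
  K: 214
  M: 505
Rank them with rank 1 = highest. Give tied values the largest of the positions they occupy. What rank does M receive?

6

Sorted (descending): 901, 890, 825, 825, 724, 505, 371, 371, 371, 291, 214
The 2 values of 825 occupy positions 3–4 → each gets rank 4.
The 3 values of 371 occupy positions 7–9 → each gets rank 9.
M has value 505 → rank 6.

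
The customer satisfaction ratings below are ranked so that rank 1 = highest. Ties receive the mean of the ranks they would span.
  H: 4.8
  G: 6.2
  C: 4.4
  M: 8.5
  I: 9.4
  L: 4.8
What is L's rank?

Sorted (descending): 9.4, 8.5, 6.2, 4.8, 4.8, 4.4
The 2 values of 4.8 occupy positions 4–5 → average rank (4+5)/2 = 4.5.
L has value 4.8 → rank 4.5.

4.5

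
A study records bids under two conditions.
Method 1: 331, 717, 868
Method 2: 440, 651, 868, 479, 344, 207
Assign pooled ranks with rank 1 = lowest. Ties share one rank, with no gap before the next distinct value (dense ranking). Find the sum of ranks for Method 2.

Sorted (ascending): 207, 331, 344, 440, 479, 651, 717, 868, 868
The 2 values of 868 share dense rank 8.
Remaining distinct values take the next consecutive integers.
Method 2 values → pooled ranks: 440→4, 651→6, 868→8, 479→5, 344→3, 207→1
Rank sum = 4 + 6 + 8 + 5 + 3 + 1 = 27

27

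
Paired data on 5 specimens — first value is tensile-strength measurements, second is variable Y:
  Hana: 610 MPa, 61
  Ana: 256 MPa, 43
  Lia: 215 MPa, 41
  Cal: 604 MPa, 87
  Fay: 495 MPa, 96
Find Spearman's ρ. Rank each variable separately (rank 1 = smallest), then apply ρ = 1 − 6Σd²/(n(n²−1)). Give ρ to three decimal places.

Ranks of variable 1: 5, 2, 1, 4, 3
Ranks of variable 2: 3, 2, 1, 4, 5
d = r₁ − r₂: 2, 0, 0, 0, -2
d²: 4, 0, 0, 0, 4; Σd² = 8
ρ = 1 − 6·8/(5·24) = 1 − 48/120 = 0.600

0.600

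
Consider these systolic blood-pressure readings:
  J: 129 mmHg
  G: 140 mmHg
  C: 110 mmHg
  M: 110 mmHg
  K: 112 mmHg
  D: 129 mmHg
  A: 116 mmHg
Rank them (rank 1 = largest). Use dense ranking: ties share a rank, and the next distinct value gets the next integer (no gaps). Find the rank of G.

1

Sorted (descending): 140, 129, 129, 116, 112, 110, 110
The 2 values of 129 share dense rank 2.
The 2 values of 110 share dense rank 5.
Remaining distinct values take the next consecutive integers.
G has value 140 mmHg → rank 1.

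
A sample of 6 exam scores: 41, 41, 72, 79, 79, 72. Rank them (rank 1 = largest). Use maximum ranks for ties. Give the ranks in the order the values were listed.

Sorted (descending): 79, 79, 72, 72, 41, 41
The 2 values of 79 occupy positions 1–2 → each gets rank 2.
The 2 values of 72 occupy positions 3–4 → each gets rank 4.
The 2 values of 41 occupy positions 5–6 → each gets rank 6.

6, 6, 4, 2, 2, 4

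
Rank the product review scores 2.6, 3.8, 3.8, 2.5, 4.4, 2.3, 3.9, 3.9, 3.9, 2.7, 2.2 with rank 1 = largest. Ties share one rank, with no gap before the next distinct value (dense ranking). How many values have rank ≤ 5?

8

Sorted (descending): 4.4, 3.9, 3.9, 3.9, 3.8, 3.8, 2.7, 2.6, 2.5, 2.3, 2.2
The 3 values of 3.9 share dense rank 2.
The 2 values of 3.8 share dense rank 3.
Remaining distinct values take the next consecutive integers.
Ranks ≤ 5: {1, 2, 2, 2, 3, 3, 4, 5} → 8 values.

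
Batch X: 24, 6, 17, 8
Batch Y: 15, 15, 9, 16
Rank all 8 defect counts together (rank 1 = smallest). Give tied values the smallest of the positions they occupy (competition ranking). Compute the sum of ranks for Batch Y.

17

Sorted (ascending): 6, 8, 9, 15, 15, 16, 17, 24
The 2 values of 15 occupy positions 4–5 → each gets rank 4.
Batch Y values → pooled ranks: 15→4, 15→4, 9→3, 16→6
Rank sum = 4 + 4 + 3 + 6 = 17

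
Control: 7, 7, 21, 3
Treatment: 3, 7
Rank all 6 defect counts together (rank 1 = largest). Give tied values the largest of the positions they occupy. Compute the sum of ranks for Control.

15

Sorted (descending): 21, 7, 7, 7, 3, 3
The 3 values of 7 occupy positions 2–4 → each gets rank 4.
The 2 values of 3 occupy positions 5–6 → each gets rank 6.
Control values → pooled ranks: 7→4, 7→4, 21→1, 3→6
Rank sum = 4 + 4 + 1 + 6 = 15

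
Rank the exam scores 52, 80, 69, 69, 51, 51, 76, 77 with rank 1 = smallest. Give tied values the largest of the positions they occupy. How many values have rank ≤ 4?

3

Sorted (ascending): 51, 51, 52, 69, 69, 76, 77, 80
The 2 values of 51 occupy positions 1–2 → each gets rank 2.
The 2 values of 69 occupy positions 4–5 → each gets rank 5.
Ranks ≤ 4: {2, 2, 3} → 3 values.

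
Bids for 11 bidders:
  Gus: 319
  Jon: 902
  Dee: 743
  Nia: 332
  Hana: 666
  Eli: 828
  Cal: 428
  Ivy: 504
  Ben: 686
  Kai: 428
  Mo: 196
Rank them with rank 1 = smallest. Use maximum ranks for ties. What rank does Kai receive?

Sorted (ascending): 196, 319, 332, 428, 428, 504, 666, 686, 743, 828, 902
The 2 values of 428 occupy positions 4–5 → each gets rank 5.
Kai has value 428 → rank 5.

5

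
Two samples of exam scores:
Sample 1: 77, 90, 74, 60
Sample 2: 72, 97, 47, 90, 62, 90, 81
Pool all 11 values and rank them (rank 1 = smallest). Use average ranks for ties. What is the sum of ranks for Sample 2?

44

Sorted (ascending): 47, 60, 62, 72, 74, 77, 81, 90, 90, 90, 97
The 3 values of 90 occupy positions 8–10 → average rank 9.
Sample 2 values → pooled ranks: 72→4, 97→11, 47→1, 90→9, 62→3, 90→9, 81→7
Rank sum = 4 + 11 + 1 + 9 + 3 + 9 + 7 = 44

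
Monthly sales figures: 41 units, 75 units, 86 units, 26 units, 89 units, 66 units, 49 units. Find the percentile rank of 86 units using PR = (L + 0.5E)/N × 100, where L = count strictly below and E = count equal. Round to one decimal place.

78.6

N = 7.
Strictly below 86: 5. Equal to 86: 1.
PR = (5 + 0.5·1)/7 × 100 = 78.6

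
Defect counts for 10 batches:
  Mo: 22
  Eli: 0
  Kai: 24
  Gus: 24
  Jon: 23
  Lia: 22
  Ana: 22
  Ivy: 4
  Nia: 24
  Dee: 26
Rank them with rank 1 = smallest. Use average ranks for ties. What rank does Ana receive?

Sorted (ascending): 0, 4, 22, 22, 22, 23, 24, 24, 24, 26
The 3 values of 22 occupy positions 3–5 → average rank 4.
The 3 values of 24 occupy positions 7–9 → average rank 8.
Ana has value 22 → rank 4.

4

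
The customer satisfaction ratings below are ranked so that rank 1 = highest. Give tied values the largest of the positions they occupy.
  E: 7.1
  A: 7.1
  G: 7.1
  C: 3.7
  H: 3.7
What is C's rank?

5

Sorted (descending): 7.1, 7.1, 7.1, 3.7, 3.7
The 3 values of 7.1 occupy positions 1–3 → each gets rank 3.
The 2 values of 3.7 occupy positions 4–5 → each gets rank 5.
C has value 3.7 → rank 5.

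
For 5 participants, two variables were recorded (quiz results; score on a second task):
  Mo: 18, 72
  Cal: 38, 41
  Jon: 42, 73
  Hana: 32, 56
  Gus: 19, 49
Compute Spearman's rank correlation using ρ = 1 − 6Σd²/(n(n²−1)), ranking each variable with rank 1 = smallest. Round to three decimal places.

0.100

Ranks of variable 1: 1, 4, 5, 3, 2
Ranks of variable 2: 4, 1, 5, 3, 2
d = r₁ − r₂: -3, 3, 0, 0, 0
d²: 9, 9, 0, 0, 0; Σd² = 18
ρ = 1 − 6·18/(5·24) = 1 − 108/120 = 0.100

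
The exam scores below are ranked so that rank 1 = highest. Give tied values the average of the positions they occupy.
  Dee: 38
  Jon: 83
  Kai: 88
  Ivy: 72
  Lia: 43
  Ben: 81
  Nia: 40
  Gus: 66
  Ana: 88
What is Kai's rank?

Sorted (descending): 88, 88, 83, 81, 72, 66, 43, 40, 38
The 2 values of 88 occupy positions 1–2 → average rank (1+2)/2 = 1.5.
Kai has value 88 → rank 1.5.

1.5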